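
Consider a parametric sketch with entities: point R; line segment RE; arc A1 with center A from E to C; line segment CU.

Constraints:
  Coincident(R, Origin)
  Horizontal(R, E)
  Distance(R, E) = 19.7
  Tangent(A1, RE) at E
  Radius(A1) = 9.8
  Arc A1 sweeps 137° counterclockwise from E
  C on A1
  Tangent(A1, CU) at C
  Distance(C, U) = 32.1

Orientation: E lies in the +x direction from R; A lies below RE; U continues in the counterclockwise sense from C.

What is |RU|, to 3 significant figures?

53.3

R is at the origin; RE is horizontal with |RE| = 19.7 and E on the +x side, so E = (19.7, 0.00). Since A1 is tangent to RE there, AE ⟂ RE, so A = E + (0, -9.8) = (19.7, -9.80). On A1, E sits at bearing 90° from A; a 137° counterclockwise sweep puts C at bearing 227°, so C = A + 9.8·(cos 227°, sin 227°) = (13.0, -17.0). Tangency of A1 to CU means the radius AC is perpendicular to CU, so CU runs along (−sin 227°, cos 227°); with |CU| = 32.1, U = (36.5, -38.9). Then |RU| = |U − R| = 53.3.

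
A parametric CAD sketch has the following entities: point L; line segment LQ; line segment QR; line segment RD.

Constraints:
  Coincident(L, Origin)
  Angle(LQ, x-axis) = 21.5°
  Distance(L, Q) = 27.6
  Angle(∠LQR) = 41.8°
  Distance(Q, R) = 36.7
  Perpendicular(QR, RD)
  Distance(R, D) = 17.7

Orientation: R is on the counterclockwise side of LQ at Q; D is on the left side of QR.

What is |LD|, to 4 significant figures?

16.14

∠LQR = 41.8°, so QR runs at 21.5° + (180° − 41.8°) = 159.7° from the x-axis; with |QR| = 36.7, R = Q + 36.7·(cos 159.7°, sin 159.7°) = (-8.741, 22.85). QR ⟂ RD; with |RD| = 17.7 on the left of QR, D = R + 17.7·(-0.3469, -0.9379) = (-14.88, 6.247). Then |LD| = |D − L| = 16.14.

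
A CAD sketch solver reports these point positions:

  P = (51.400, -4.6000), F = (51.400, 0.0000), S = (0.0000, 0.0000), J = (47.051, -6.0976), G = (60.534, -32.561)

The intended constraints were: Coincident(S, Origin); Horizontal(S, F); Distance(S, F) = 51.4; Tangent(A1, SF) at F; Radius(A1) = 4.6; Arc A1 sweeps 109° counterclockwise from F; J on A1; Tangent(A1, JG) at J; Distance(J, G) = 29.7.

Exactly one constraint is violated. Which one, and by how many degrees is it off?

Tangent(A1, JG) at J — off by 8.00°.

S = (0.00, 0.00) ✓; S.y = 0.00, F.y = 0.00 ✓; |SF| = 51.40 ✓; ∠(PF, FS) = 90.00° ✓; |PF| = 4.600 ✓; bearing(P→J) − bearing(P→F) = 109.0° ✓; |PJ| = 4.600 ✓; ∠(PJ, JG) = 82.00° ✗; |JG| = 29.70 ✓.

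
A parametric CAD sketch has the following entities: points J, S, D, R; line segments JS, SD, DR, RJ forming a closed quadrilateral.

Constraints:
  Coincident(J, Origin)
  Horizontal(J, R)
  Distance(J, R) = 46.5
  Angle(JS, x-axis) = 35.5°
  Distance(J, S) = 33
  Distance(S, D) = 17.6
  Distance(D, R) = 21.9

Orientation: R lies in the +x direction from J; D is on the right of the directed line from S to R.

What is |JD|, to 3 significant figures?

24.7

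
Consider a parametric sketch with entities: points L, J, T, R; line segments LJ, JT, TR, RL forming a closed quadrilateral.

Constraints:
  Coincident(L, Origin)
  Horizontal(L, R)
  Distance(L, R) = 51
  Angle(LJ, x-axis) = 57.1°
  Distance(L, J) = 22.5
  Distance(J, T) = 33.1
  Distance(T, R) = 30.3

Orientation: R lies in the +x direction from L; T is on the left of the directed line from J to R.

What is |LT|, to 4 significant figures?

52.59

Checks: |JT| = 33.10 ✓; |TR| = 30.30 ✓.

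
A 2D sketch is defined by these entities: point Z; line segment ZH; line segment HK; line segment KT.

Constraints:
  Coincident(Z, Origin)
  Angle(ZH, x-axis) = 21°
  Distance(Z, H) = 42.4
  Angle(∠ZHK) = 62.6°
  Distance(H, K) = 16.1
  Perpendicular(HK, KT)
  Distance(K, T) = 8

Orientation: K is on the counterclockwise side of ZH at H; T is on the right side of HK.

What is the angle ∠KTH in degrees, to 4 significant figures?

63.58°

Z is at the origin; ZH runs at 21.0° with length 42.4, so H = 42.4·(cos 21.0°, sin 21.0°) = (39.58, 15.19). ∠ZHK = 62.6°, so HK runs at 21.0° + (180° − 62.6°) = 138.4° from the x-axis; with |HK| = 16.1, K = H + 16.1·(cos 138.4°, sin 138.4°) = (27.54, 25.88). HK ⟂ KT; with |KT| = 8.0 on the right of HK, T = K + 8.0·(0.6639, 0.7478) = (32.86, 31.87). Then cos ∠KTH = TK·TH / (|TK||TH|), giving 63.58°.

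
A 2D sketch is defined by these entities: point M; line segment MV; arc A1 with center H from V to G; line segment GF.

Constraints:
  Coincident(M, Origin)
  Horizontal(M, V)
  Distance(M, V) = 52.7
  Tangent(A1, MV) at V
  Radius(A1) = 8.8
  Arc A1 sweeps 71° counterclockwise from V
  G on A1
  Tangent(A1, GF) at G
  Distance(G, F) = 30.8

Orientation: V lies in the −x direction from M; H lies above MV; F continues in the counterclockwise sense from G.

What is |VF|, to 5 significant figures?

39.568

M is at the origin; M and V share the same y with |MV| = 52.7 and V on the −x side, so V = (-52.700, 0.0000). Tangency of A1 to MV means the radius HV is perpendicular to MV, so H = V + (0, 8.8) = (-52.700, 8.8000). On A1, V sits at bearing -90° from H; a 71° counterclockwise sweep puts G at bearing -19°, so G = H + 8.8·(cos -19°, sin -19°) = (-44.379, 5.9350). Tangency of A1 to GF means the radius HG is perpendicular to GF, so GF runs along (−sin -19°, cos -19°); with |GF| = 30.8, F = (-34.352, 35.057). Then |VF| = |F − V| = 39.568.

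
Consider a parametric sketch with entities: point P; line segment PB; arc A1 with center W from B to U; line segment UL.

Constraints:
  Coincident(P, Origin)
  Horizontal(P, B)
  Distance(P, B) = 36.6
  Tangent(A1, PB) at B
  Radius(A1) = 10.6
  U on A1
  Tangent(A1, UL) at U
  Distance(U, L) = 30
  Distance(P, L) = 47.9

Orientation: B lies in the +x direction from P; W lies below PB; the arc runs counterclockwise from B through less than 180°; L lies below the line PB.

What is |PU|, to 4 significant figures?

28.03

Checks: |WU| = 10.60 ✓; ∠(WU, UL) = 90.00° ✓; |UL| = 30.00 ✓; |PL| = 47.90 ✓.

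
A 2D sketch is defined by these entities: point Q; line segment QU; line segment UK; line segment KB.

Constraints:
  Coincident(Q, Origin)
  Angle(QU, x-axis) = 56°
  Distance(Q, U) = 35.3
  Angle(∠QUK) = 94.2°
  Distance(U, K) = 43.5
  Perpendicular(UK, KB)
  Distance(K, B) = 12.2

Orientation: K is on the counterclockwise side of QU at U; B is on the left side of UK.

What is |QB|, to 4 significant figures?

51.51

Q is at the origin; QU runs at 56.0° with length 35.3, so U = 35.3·(cos 56.0°, sin 56.0°) = (19.74, 29.27). ∠QUK = 94.2°, so UK runs at 56.0° + (180° − 94.2°) = 141.8° from the x-axis; with |UK| = 43.5, K = U + 43.5·(cos 141.8°, sin 141.8°) = (-14.45, 56.17). UK ⟂ KB; with |KB| = 12.2 on the left of UK, B = K + 12.2·(-0.6184, -0.7859) = (-21.99, 46.58). Then |QB| = |B − Q| = 51.51.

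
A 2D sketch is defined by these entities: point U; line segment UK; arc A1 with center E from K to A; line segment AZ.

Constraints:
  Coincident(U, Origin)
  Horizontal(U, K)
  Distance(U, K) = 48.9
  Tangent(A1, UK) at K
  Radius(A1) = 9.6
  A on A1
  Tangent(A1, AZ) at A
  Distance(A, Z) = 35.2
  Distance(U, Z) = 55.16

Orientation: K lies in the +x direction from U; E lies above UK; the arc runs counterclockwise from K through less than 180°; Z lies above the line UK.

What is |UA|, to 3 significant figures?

58.5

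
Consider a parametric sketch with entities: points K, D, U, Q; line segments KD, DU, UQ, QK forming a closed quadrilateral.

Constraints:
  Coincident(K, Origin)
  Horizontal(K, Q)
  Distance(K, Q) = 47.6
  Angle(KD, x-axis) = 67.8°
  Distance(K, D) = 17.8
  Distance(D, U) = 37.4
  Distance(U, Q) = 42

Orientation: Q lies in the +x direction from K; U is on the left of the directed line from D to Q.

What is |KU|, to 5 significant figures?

53.735

Checks: |DU| = 37.40 ✓; |UQ| = 42.00 ✓.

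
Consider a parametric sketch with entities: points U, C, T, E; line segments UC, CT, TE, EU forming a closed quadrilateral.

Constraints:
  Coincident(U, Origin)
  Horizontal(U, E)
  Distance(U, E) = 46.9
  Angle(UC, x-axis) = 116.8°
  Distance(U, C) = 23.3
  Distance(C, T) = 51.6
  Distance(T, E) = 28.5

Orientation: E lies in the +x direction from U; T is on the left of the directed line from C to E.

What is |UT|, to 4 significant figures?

49.22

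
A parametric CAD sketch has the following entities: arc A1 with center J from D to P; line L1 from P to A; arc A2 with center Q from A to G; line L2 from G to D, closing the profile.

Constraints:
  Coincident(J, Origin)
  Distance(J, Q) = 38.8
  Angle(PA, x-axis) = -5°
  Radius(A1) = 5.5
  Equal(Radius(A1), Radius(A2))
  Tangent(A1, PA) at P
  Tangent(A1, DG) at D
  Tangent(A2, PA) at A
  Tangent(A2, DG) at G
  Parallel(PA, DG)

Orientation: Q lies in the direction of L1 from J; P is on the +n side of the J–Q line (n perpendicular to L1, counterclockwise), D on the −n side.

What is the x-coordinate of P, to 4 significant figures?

0.4794

J is at the origin and Q lies 38.8 along u from J, so Q = 38.8·u = (38.65, -3.382). Tangency of A1 to both parallel lines with radius 5.5 puts P and D at J ± 5.5·n: P = (0.4794, 5.479), D = (-0.4794, -5.479). So P.x = 0.4794.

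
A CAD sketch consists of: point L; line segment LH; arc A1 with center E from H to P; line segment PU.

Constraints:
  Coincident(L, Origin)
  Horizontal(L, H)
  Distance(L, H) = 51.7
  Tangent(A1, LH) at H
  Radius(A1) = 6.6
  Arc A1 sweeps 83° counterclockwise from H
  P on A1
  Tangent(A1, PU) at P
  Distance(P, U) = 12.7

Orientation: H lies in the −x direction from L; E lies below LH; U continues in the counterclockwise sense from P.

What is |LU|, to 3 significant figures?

62.6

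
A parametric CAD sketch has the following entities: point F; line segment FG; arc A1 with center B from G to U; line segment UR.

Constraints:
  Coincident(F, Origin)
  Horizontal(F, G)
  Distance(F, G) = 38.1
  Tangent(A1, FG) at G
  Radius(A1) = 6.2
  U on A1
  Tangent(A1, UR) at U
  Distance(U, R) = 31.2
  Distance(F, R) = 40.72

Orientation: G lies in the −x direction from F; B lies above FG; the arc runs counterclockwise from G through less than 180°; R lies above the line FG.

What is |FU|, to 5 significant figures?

32.489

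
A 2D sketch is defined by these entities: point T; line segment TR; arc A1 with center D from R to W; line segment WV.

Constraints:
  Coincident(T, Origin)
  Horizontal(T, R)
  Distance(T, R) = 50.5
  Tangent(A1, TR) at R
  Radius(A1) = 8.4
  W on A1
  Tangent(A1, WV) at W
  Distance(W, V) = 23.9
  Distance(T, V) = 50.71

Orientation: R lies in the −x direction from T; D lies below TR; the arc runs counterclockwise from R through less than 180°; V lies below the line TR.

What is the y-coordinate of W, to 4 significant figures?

-14.26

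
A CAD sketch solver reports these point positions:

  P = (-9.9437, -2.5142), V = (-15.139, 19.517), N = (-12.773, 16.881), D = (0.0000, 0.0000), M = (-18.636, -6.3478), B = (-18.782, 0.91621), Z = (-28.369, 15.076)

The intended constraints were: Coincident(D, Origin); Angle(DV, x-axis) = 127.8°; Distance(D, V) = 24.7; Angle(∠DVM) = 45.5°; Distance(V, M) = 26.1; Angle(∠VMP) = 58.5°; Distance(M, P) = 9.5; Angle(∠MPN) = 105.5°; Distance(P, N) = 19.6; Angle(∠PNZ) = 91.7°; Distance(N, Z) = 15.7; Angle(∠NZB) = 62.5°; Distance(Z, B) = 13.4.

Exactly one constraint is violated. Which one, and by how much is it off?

Distance(Z, B) = 13.4 — off by 3.70.

D = (0.00, 0.00) ✓; DV at 127.8° ✓; |DV| = 24.70 ✓; ∠DVM = 45.50° ✓; |VM| = 26.10 ✓; ∠VMP = 58.50° ✓; |MP| = 9.500 ✓; ∠MPN = 105.5° ✓; |PN| = 19.60 ✓; ∠PNZ = 91.70° ✓; |NZ| = 15.70 ✓; ∠NZB = 62.50° ✓; |ZB| = 17.10 ✗.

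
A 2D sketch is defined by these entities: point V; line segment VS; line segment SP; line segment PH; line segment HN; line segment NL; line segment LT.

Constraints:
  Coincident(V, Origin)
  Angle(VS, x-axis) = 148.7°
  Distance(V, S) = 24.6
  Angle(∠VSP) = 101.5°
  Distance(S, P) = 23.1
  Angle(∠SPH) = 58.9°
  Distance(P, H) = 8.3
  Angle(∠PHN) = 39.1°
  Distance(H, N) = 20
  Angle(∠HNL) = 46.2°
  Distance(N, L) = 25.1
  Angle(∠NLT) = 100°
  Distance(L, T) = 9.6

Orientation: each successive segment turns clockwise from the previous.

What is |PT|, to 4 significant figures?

14.00

∠HNL = 46.2° gives NL at 34.40° from the x-axis; with |NL| = 25.1, L = (-6.827, 46.34). ∠NLT = 100.0° gives LT at -45.60° from the x-axis; with |LT| = 9.6, T = (-0.1105, 39.48). Then |PT| = |T − P| = 14.00.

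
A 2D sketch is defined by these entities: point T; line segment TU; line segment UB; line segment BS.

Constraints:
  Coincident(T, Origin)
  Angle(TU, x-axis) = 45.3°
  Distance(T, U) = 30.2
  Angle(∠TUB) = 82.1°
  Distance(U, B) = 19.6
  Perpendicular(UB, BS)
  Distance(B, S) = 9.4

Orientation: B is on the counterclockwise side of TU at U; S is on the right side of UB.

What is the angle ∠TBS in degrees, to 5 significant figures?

152.69°

T is at the origin; TU runs at 45.3° with length 30.2, so U = 30.2·(cos 45.3°, sin 45.3°) = (21.243, 21.466). ∠TUB = 82.1°, so UB runs at 45.3° + (180° − 82.1°) = 143.20° from the x-axis; with |UB| = 19.6, B = U + 19.6·(cos 143.20°, sin 143.20°) = (5.5482, 33.207). The perpendicularity gives BS at right angles to UB; with |BS| = 9.4 on the right of UB, S = B + 9.4·(0.59902, 0.80073) = (11.179, 40.734). Then cos ∠TBS = BT·BS / (|BT||BS|), giving 152.69°.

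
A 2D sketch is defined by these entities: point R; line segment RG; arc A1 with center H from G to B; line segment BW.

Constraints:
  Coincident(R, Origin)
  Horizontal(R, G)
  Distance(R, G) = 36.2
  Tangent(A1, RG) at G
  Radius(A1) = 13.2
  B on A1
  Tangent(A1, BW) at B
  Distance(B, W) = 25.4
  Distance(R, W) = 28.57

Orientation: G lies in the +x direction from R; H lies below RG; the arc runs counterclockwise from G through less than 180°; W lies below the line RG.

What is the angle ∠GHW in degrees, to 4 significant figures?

117.6°

R is at the origin; RG is horizontal with |RG| = 36.2 and G on the +x side, so G = (36.20, 0.000). Since A1 is tangent to RG there, HG ⟂ RG, so H = G + (0, -13.2) = (36.20, -13.20). Since HB ⟂ BW (tangency), |HW| = √(13.2² + 25.4²) = 28.63 regardless of where B sits on A1. So W lies on both circle(R, 28.57) and circle(H, 28.63); the below-RG intersection is W = (10.82, -26.44). B is the foot of the tangent from W: B = (25.39, -5.631).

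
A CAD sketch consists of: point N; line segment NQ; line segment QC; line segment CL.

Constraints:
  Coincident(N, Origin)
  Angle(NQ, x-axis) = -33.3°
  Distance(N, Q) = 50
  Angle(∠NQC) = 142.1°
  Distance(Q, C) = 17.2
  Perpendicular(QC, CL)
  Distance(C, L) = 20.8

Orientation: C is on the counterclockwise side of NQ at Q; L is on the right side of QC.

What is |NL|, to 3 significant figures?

76.6

∠NQC = 142.1°, so QC runs at -33.3° + (180° − 142.1°) = 4.60° from the x-axis; with |QC| = 17.2, C = Q + 17.2·(cos 4.60°, sin 4.60°) = (58.9, -26.1). QC is perpendicular to CL; with |CL| = 20.8 on the right of QC, L = C + 20.8·(0.0802, -0.997) = (60.6, -46.8). Then |NL| = |L − N| = 76.6.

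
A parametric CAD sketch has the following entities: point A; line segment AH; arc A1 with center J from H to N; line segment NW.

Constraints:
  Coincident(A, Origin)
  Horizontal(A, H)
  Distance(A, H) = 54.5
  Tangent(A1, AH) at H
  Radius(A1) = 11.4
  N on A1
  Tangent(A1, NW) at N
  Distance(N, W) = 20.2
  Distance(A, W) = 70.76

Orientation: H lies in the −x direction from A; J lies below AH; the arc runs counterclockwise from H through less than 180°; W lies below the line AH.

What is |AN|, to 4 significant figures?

67.07

Checks: |JN| = 11.40 ✓; ∠(JN, NW) = 90.00° ✓; |NW| = 20.20 ✓; |AW| = 70.76 ✓.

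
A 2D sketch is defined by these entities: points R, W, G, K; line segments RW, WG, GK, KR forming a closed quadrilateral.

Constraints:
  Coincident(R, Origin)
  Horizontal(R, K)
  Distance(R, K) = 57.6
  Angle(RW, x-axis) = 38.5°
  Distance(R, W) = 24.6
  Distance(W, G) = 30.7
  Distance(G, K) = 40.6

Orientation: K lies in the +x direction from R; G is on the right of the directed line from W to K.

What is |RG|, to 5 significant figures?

25.247

R is at the origin; RK is horizontal with |RK| = 57.6 and K in +x, so K = (57.6, 0). RW runs at 38.5° with |RW| = 24.6, so W = (19.252, 15.314). G is determined by |WG| = 30.7 and |GK| = 40.6 together: it lies at the intersection of circle(W, 30.7) and circle(K, 40.6). With |WK| = 41.293, the foot of the radical line on WK is 12.099 from W and the perpendicular offset is √(30.7² − 12.099²) = 28.215. Taking the right-of-WK solution: G = (20.024, -15.376).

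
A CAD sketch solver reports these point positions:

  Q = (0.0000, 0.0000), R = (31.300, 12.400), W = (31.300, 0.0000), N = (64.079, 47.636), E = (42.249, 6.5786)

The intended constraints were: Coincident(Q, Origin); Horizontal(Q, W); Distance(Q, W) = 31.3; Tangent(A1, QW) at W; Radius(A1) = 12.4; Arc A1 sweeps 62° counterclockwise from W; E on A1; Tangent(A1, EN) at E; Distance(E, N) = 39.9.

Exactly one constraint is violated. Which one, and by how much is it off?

Distance(E, N) = 39.9 — off by 6.60.

Q = (0.00, 0.00) ✓; Q.y = 0.00, W.y = 0.00 ✓; |QW| = 31.30 ✓; ∠(RW, WQ) = 90.00° ✓; |RW| = 12.40 ✓; bearing(R→E) − bearing(R→W) = 62.00° ✓; |RE| = 12.40 ✓; ∠(RE, EN) = 90.00° ✓; |EN| = 46.50 ✗.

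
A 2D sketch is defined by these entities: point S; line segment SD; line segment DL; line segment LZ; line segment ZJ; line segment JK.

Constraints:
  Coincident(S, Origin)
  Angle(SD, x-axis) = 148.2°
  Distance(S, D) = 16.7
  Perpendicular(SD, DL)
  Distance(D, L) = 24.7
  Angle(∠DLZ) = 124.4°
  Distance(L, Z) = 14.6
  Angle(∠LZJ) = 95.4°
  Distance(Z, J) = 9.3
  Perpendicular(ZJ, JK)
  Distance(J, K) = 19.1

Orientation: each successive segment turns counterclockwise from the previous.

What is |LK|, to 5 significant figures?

11.609

S is at the origin; SD runs at 148.2° with length 16.7, so D = (-14.193, 8.8002). SD ⟂ DL, so DL runs at -121.80°; with |DL| = 24.7, L = (-27.209, -12.192). ∠DLZ = 124.4° gives LZ at -66.200° from the x-axis; with |LZ| = 14.6, Z = (-21.317, -25.551). ∠LZJ = 95.4° gives ZJ at 18.400° from the x-axis; with |ZJ| = 9.3, J = (-12.493, -22.615). ZJ is perpendicular to JK, so JK runs at 108.40°; with |JK| = 19.1, K = (-18.522, -4.4915). Then |LK| = |K − L| = 11.609.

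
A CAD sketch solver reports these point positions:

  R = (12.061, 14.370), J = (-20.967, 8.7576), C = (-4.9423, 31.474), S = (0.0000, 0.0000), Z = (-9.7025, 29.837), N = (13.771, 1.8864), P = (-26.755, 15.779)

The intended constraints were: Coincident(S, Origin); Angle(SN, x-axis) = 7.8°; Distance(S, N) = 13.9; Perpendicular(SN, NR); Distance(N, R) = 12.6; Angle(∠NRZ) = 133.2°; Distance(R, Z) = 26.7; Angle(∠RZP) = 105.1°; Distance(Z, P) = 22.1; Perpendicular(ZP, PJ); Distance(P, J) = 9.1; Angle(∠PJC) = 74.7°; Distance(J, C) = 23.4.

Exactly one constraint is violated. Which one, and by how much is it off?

Distance(J, C) = 23.4 — off by 4.40.

S = (0.00, 0.00) ✓; SN at 7.800° ✓; |SN| = 13.90 ✓; ∠(SN, NR) = 90.00° ✓; |NR| = 12.60 ✓; ∠NRZ = 133.2° ✓; |RZ| = 26.70 ✓; ∠RZP = 105.1° ✓; |ZP| = 22.10 ✓; ∠(ZP, PJ) = 90.00° ✓; |PJ| = 9.100 ✓; ∠PJC = 74.70° ✓; |JC| = 27.80 ✗.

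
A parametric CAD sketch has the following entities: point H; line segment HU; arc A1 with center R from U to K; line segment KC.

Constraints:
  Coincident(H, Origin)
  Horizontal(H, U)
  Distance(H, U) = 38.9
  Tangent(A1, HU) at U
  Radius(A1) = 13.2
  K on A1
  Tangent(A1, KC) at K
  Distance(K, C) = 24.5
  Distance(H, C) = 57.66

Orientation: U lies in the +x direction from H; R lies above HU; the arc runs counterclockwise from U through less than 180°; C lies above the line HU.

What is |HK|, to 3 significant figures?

54.2

H is at the origin; HU is horizontal with |HU| = 38.9 and U on the +x side, so U = (38.9, 0.00). Since A1 is tangent to HU there, RU ⟂ HU, so R = U + (0, 13.2) = (38.9, 13.2). Since RK ⟂ KC (tangency), |RC| = √(13.2² + 24.5²) = 27.8 regardless of where K sits on A1. So C lies on both circle(H, 57.66) and circle(R, 27.8); the above-HU intersection is C = (40.6, 41.0). K is the foot of the tangent from C: K = (50.9, 18.8).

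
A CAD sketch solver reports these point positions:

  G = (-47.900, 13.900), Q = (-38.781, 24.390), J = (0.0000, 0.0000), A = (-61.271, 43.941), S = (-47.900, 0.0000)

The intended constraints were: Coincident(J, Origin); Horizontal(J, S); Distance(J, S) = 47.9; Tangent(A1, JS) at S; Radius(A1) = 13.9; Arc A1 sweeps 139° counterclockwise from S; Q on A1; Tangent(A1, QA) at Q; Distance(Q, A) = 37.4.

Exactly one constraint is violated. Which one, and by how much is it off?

Distance(Q, A) = 37.4 — off by 7.60.

J = (0.00, 0.00) ✓; J.y = 0.00, S.y = 0.00 ✓; |JS| = 47.90 ✓; ∠(GS, SJ) = 90.00° ✓; |GS| = 13.90 ✓; bearing(G→Q) − bearing(G→S) = 139.0° ✓; |GQ| = 13.90 ✓; ∠(GQ, QA) = 90.00° ✓; |QA| = 29.80 ✗.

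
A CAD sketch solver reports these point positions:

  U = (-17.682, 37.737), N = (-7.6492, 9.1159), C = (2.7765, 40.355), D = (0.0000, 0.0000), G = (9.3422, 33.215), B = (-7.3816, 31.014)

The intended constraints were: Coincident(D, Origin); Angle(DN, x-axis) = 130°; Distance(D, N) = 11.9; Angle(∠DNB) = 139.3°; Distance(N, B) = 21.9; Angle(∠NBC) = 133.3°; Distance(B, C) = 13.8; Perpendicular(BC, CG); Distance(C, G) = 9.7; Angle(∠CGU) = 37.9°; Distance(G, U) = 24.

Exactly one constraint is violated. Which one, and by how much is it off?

Distance(G, U) = 24 — off by 3.40.

D = (0.00, 0.00) ✓; DN at 130.0° ✓; |DN| = 11.90 ✓; ∠DNB = 139.3° ✓; |NB| = 21.90 ✓; ∠NBC = 133.3° ✓; |BC| = 13.80 ✓; ∠(BC, CG) = 90.00° ✓; |CG| = 9.700 ✓; ∠CGU = 37.90° ✓; |GU| = 27.40 ✗.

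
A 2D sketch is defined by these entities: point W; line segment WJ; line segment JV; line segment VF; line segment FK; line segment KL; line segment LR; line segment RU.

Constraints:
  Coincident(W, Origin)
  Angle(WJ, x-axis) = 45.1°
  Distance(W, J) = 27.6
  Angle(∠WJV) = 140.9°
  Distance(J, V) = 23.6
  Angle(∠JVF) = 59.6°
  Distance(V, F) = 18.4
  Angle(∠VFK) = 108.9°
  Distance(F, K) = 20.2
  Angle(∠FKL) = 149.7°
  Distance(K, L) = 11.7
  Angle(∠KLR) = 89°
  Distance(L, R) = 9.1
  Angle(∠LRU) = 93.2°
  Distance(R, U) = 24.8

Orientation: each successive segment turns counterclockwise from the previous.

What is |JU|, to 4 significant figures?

17.21

W is at the origin; WJ runs at 45.1° with length 27.6, so J = (19.48, 19.55). ∠WJV = 140.9° gives JV at 84.20° from the x-axis; with |JV| = 23.6, V = (21.87, 43.03). ∠JVF = 59.6° gives VF at -155.4° from the x-axis; with |VF| = 18.4, F = (5.137, 35.37). ∠VFK = 108.9° gives FK at -84.30° from the x-axis; with |FK| = 20.2, K = (7.143, 15.27). ∠FKL = 149.7° gives KL at -54.00° from the x-axis; with |KL| = 11.7, L = (14.02, 5.804). ∠KLR = 89.0° gives LR at 37.00° from the x-axis; with |LR| = 9.1, R = (21.29, 11.28). ∠LRU = 93.2° gives RU at 123.8° from the x-axis; with |RU| = 24.8, U = (7.492, 31.89). Then |JU| = |U − J| = 17.21.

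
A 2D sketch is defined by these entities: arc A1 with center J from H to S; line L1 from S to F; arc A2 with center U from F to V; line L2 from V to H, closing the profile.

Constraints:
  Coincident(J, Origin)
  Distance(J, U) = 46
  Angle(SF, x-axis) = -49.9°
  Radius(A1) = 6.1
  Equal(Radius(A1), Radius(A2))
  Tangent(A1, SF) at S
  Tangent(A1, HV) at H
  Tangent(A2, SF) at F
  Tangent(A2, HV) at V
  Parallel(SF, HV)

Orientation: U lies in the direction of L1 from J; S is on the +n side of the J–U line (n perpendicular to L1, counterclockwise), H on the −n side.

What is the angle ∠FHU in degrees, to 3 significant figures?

7.30°

Tangency of A1 to both parallel lines with radius 6.1 puts S and H at J ± 6.1·n: S = (4.67, 3.93), H = (-4.67, -3.93). Equal radii place F and V the same way about U: F = U + 6.1·n = (34.3, -31.3), V = U − 6.1·n = (25.0, -39.1). Then cos ∠FHU = HF·HU / (|HF||HU|), giving 7.30°.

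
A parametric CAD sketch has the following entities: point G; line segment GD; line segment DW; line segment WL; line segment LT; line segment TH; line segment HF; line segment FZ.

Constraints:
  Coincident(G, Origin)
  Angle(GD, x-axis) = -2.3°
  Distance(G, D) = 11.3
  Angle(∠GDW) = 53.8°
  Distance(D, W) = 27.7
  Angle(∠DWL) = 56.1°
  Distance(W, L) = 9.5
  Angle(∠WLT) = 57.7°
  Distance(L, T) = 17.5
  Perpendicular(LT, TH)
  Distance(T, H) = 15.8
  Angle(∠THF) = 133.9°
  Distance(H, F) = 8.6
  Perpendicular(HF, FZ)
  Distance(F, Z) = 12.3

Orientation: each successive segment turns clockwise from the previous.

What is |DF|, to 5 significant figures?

39.390

G is at the origin; GD runs at -2.3° with length 11.3, so D = (11.291, -0.45349). ∠GDW = 53.8° gives DW at -128.50° from the x-axis; with |DW| = 27.7, W = (-5.9528, -22.132). ∠DWL = 56.1° gives WL at 107.60° from the x-axis; with |WL| = 9.5, L = (-8.8253, -13.076). ∠WLT = 57.7° gives LT at -14.700° from the x-axis; with |LT| = 17.5, T = (8.1019, -17.517). LT is perpendicular to TH, so TH runs at -104.70°; with |TH| = 15.8, H = (4.0925, -32.800). ∠THF = 133.9° gives HF at -150.80° from the x-axis; with |HF| = 8.6, F = (-3.4146, -36.996). Then |DF| = |F − D| = 39.390.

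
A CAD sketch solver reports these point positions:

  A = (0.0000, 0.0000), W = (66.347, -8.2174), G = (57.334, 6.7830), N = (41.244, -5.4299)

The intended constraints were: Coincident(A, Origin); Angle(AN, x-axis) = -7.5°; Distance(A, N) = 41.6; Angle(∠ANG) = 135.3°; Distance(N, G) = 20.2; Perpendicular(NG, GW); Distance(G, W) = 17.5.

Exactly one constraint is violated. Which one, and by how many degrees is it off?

Perpendicular(NG, GW) — off by 6.20°.

A = (0.00, 0.00) ✓; AN at -7.500° ✓; |AN| = 41.60 ✓; ∠ANG = 135.3° ✓; |NG| = 20.20 ✓; ∠(NG, GW) = 96.20° ✗; |GW| = 17.50 ✓.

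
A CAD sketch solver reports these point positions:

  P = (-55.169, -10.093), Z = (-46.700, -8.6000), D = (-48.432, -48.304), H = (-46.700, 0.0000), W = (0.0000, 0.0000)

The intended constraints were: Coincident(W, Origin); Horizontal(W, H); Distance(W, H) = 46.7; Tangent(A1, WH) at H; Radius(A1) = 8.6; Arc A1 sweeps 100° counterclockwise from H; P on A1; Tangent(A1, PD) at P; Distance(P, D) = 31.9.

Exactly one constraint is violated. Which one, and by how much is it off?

Distance(P, D) = 31.9 — off by 6.90.

W = (0.00, 0.00) ✓; W.y = 0.00, H.y = 0.00 ✓; |WH| = 46.70 ✓; ∠(ZH, HW) = 90.00° ✓; |ZH| = 8.600 ✓; bearing(Z→P) − bearing(Z→H) = 100.0° ✓; |ZP| = 8.600 ✓; ∠(ZP, PD) = 90.00° ✓; |PD| = 38.80 ✗.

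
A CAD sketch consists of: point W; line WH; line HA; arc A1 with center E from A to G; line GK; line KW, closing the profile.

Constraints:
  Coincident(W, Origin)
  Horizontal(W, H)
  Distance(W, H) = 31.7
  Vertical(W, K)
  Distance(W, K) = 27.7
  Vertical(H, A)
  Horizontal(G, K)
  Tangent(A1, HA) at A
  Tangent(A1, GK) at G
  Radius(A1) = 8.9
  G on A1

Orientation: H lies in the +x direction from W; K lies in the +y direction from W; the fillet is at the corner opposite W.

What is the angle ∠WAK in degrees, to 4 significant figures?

46.35°

W is at the origin; WH is horizontal with |WH| = 31.7 and H on the +x side, so H = (31.70, 0.000). W and K share the same x with |WK| = 27.7 and K on the +y side, so K = (0.000, 27.70). The virtual corner opposite W is at (31.70, 27.70). The tangent condition forces EA to be normal to HA and tangency of A1 to GK means the radius EG is perpendicular to GK, with radius 8.9, so the center E sits 8.9 in from both sides at E = (22.80, 18.80). That places the tangent points at A = (31.70, 18.80) on HA and G = (22.80, 27.70) on GK. Then cos ∠WAK = AW·AK / (|AW||AK|), giving 46.35°.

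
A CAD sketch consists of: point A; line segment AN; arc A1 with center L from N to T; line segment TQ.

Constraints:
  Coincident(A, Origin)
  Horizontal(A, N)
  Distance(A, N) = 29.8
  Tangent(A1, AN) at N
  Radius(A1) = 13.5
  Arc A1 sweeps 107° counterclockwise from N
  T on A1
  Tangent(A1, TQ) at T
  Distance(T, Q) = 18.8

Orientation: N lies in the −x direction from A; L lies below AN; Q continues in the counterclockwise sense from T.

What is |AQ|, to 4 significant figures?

51.38

A is at the origin; A and N share the same y with |AN| = 29.8 and N on the −x side, so N = (-29.80, 0.000). Since A1 is tangent to AN there, LN ⟂ AN, so L = N + (0, -13.5) = (-29.80, -13.50). On A1, N sits at bearing 90° from L; a 107° counterclockwise sweep puts T at bearing 197°, so T = L + 13.5·(cos 197°, sin 197°) = (-42.71, -17.45). Since A1 is tangent to TQ there, LT ⟂ TQ, so TQ runs along (−sin 197°, cos 197°); with |TQ| = 18.8, Q = (-37.21, -35.43). Then |AQ| = |Q − A| = 51.38.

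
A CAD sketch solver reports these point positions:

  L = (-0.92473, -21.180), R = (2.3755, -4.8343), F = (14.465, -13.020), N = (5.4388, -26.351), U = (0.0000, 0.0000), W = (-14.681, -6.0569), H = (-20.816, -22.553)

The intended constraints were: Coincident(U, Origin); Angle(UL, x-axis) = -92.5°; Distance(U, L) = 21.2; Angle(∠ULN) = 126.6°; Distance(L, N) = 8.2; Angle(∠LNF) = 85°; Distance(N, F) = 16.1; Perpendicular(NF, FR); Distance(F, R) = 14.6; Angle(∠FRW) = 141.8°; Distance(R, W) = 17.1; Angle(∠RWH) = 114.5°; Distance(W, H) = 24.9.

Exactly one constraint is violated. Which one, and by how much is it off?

Distance(W, H) = 24.9 — off by 7.30.

U = (0.00, 0.00) ✓; UL at -92.50° ✓; |UL| = 21.20 ✓; ∠ULN = 126.6° ✓; |LN| = 8.200 ✓; ∠LNF = 85.00° ✓; |NF| = 16.10 ✓; ∠(NF, FR) = 90.00° ✓; |FR| = 14.60 ✓; ∠FRW = 141.8° ✓; |RW| = 17.10 ✓; ∠RWH = 114.5° ✓; |WH| = 17.60 ✗.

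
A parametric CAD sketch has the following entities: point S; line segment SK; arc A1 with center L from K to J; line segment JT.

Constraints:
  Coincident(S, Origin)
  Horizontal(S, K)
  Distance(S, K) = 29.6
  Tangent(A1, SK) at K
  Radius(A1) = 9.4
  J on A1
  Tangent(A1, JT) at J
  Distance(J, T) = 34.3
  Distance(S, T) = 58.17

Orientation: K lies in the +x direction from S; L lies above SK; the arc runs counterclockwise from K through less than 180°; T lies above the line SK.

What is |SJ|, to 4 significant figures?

40.17

Checks: ∠(LK, KS) = 90.00° ✓; |LJ| = 9.400 ✓; ∠(LJ, JT) = 90.00° ✓; |JT| = 34.30 ✓; |ST| = 58.17 ✓.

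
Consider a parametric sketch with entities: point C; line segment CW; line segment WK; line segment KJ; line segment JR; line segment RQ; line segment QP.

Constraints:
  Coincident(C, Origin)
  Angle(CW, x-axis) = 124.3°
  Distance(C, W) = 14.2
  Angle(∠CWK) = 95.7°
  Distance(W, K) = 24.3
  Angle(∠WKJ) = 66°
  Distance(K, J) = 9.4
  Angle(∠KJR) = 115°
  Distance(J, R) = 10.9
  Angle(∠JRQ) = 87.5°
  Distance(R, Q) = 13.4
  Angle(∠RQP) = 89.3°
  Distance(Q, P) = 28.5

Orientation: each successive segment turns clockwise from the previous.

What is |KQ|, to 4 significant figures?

15.09

C is at the origin; CW runs at 124.3° with length 14.2, so W = (-8.002, 11.73). ∠CWK = 95.7° gives WK at 40.00° from the x-axis; with |WK| = 24.3, K = (10.61, 27.35). ∠WKJ = 66.0° gives KJ at -74.00° from the x-axis; with |KJ| = 9.4, J = (13.20, 18.31). ∠KJR = 115.0° gives JR at -139.0° from the x-axis; with |JR| = 10.9, R = (4.977, 11.16). ∠JRQ = 87.5° gives RQ at 128.5° from the x-axis; with |RQ| = 13.4, Q = (-3.364, 21.65). Then |KQ| = |Q − K| = 15.09.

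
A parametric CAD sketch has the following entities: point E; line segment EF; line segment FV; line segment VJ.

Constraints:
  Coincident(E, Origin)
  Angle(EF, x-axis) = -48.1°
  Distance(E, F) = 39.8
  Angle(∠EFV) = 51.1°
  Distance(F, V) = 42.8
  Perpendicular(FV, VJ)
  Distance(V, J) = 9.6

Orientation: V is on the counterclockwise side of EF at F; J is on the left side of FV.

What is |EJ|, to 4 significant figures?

27.82

E is at the origin; EF runs at -48.1° with length 39.8, so F = 39.8·(cos -48.1°, sin -48.1°) = (26.58, -29.62). ∠EFV = 51.1°, so FV runs at -48.1° + (180° − 51.1°) = 80.80° from the x-axis; with |FV| = 42.8, V = F + 42.8·(cos 80.80°, sin 80.80°) = (33.42, 12.63). The perpendicularity gives VJ at right angles to FV; with |VJ| = 9.6 on the left of FV, J = V + 9.6·(-0.9871, 0.1599) = (23.95, 14.16). Then |EJ| = |J − E| = 27.82.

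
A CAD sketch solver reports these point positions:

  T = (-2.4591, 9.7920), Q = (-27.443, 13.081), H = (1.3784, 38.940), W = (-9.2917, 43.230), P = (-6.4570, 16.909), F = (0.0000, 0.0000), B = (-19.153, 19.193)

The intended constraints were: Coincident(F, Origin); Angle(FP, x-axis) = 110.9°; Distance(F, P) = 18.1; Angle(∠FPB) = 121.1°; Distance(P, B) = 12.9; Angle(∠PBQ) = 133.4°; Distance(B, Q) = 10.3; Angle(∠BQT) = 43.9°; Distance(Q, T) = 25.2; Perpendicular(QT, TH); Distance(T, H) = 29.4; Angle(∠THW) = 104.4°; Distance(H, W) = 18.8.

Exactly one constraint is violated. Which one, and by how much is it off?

Distance(H, W) = 18.8 — off by 7.30.

F = (0.00, 0.00) ✓; FP at 110.9° ✓; |FP| = 18.10 ✓; ∠FPB = 121.1° ✓; |PB| = 12.90 ✓; ∠PBQ = 133.4° ✓; |BQ| = 10.30 ✓; ∠BQT = 43.90° ✓; |QT| = 25.20 ✓; ∠(QT, TH) = 90.00° ✓; |TH| = 29.40 ✓; ∠THW = 104.4° ✓; |HW| = 11.50 ✗.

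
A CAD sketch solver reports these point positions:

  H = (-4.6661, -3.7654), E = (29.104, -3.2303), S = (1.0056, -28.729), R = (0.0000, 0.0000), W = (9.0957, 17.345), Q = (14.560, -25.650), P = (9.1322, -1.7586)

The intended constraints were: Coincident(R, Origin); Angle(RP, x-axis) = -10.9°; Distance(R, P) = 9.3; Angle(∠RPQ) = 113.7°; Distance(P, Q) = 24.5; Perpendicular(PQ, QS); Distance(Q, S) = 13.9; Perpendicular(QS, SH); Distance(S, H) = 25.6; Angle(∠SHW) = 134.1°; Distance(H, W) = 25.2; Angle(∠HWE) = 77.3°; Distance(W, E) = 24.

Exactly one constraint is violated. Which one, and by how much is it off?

Distance(W, E) = 24 — off by 4.70.

R = (0.00, 0.00) ✓; RP at -10.90° ✓; |RP| = 9.300 ✓; ∠RPQ = 113.7° ✓; |PQ| = 24.50 ✓; ∠(PQ, QS) = 90.00° ✓; |QS| = 13.90 ✓; ∠(QS, SH) = 90.00° ✓; |SH| = 25.60 ✓; ∠SHW = 134.1° ✓; |HW| = 25.20 ✓; ∠HWE = 77.30° ✓; |WE| = 28.70 ✗.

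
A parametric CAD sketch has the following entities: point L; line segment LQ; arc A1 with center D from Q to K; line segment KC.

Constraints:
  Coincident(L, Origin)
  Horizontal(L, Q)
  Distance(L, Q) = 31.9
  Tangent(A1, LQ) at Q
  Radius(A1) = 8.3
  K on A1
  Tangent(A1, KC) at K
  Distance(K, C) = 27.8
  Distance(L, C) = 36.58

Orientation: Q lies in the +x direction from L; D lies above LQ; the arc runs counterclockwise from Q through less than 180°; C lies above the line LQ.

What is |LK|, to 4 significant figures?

40.07

L is at the origin; L and Q share the same y with |LQ| = 31.9 and Q on the +x side, so Q = (31.90, 0.000). A1 meets LQ tangentially, so DQ is at right angles to LQ, so D = Q + (0, 8.3) = (31.90, 8.300). Since DK ⟂ KC (tangency), |DC| = √(8.3² + 27.8²) = 29.01 regardless of where K sits on A1. So C lies on both circle(L, 36.58) and circle(D, 29.01); the above-LQ intersection is C = (16.29, 32.75). K is the foot of the tangent from C: K = (37.33, 14.58).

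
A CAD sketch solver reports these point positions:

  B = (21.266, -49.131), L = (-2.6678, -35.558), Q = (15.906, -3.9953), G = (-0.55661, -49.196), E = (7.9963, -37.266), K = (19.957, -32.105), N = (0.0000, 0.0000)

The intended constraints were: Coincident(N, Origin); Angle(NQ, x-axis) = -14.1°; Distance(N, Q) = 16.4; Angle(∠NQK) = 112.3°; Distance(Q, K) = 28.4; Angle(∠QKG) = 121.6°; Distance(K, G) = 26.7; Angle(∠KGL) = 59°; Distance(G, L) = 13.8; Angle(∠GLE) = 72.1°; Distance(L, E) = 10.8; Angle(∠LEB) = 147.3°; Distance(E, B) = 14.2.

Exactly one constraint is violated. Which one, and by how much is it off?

Distance(E, B) = 14.2 — off by 3.60.

N = (0.00, 0.00) ✓; NQ at -14.10° ✓; |NQ| = 16.40 ✓; ∠NQK = 112.3° ✓; |QK| = 28.40 ✓; ∠QKG = 121.6° ✓; |KG| = 26.70 ✓; ∠KGL = 59.00° ✓; |GL| = 13.80 ✓; ∠GLE = 72.10° ✓; |LE| = 10.80 ✓; ∠LEB = 147.3° ✓; |EB| = 17.80 ✗.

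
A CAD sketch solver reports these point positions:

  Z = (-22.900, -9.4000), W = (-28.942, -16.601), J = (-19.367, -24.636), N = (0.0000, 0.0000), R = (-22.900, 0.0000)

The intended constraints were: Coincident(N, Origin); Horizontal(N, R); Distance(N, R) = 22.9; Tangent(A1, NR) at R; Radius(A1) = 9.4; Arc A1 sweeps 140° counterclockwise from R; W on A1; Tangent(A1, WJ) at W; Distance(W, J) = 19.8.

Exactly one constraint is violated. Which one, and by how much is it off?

Distance(W, J) = 19.8 — off by 7.30.

N = (0.00, 0.00) ✓; N.y = 0.00, R.y = 0.00 ✓; |NR| = 22.90 ✓; ∠(ZR, RN) = 90.00° ✓; |ZR| = 9.400 ✓; bearing(Z→W) − bearing(Z→R) = 140.0° ✓; |ZW| = 9.400 ✓; ∠(ZW, WJ) = 90.00° ✓; |WJ| = 12.50 ✗.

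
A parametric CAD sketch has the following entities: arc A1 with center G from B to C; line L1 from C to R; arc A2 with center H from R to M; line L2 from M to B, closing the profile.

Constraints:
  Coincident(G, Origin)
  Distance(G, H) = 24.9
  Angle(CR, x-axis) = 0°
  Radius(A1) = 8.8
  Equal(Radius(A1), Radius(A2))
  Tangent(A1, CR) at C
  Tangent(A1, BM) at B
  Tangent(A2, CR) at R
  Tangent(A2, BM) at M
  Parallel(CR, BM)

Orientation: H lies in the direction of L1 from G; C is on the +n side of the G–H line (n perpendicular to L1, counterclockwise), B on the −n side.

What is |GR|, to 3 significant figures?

26.4

The slot axis is L1's direction at 0.0°, so u = (cos 0.0°, sin 0.0°) = (1.00, 0.00) and n = (−sin 0.0°, cos 0.0°) = (-0.00, 1.00). G is at the origin and H lies 24.9 along u from G, so H = 24.9·u = (24.9, 0.00). Tangency of A1 to both parallel lines with radius 8.8 puts C and B at G ± 8.8·n: C = (-0.00, 8.80), B = (0.00, -8.80). Equal radii place R and M the same way about H: R = H + 8.8·n = (24.9, 8.80), M = H − 8.8·n = (24.9, -8.80). Then |GR| = |R − G| = 26.4.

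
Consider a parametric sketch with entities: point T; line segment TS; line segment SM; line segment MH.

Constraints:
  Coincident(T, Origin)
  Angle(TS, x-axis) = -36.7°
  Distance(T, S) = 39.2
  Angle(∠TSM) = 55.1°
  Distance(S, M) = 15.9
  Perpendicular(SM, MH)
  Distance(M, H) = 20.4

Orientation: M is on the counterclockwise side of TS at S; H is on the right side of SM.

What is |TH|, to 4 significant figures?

52.95

∠TSM = 55.1°, so SM runs at -36.7° + (180° − 55.1°) = 88.20° from the x-axis; with |SM| = 15.9, M = S + 15.9·(cos 88.20°, sin 88.20°) = (31.93, -7.535). The perpendicularity gives MH at right angles to SM; with |MH| = 20.4 on the right of SM, H = M + 20.4·(0.9995, -0.03141) = (52.32, -8.176). Then |TH| = |H − T| = 52.95.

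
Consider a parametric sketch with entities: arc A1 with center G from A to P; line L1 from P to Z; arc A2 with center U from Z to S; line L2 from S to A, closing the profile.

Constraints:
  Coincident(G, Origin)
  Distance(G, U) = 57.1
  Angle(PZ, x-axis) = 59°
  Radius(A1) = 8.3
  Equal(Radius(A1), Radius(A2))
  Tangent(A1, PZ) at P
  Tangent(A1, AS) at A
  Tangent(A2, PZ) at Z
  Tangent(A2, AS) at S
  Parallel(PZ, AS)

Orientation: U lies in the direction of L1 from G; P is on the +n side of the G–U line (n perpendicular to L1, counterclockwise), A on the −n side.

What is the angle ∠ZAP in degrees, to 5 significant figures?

73.790°

The slot axis is L1's direction at 59.0°, so u = (cos 59.0°, sin 59.0°) = (0.51504, 0.85717) and n = (−sin 59.0°, cos 59.0°) = (-0.85717, 0.51504). G is at the origin and U lies 57.1 along u from G, so U = 57.1·u = (29.409, 48.944). Tangency of A1 to both parallel lines with radius 8.3 puts P and A at G ± 8.3·n: P = (-7.1145, 4.2748), A = (7.1145, -4.2748). Equal radii place Z and S the same way about U: Z = U + 8.3·n = (22.294, 53.219), S = U − 8.3·n = (36.523, 44.669). Then cos ∠ZAP = AZ·AP / (|AZ||AP|), giving 73.790°.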